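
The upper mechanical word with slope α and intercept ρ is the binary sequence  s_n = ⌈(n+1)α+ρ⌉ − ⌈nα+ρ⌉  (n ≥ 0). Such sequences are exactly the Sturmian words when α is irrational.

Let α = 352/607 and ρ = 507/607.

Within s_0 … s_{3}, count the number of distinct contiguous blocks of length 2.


t_n = ⌈(n·352+507)/607⌉ for n = 0 … 4:
  n=0…4: ⌈507/607⌉=1 ⌈859/607⌉=2 ⌈1211/607⌉=2 ⌈1563/607⌉=3 ⌈1915/607⌉=4
s_n = t_(n+1) − t_n for n = 0 … 3 gives
prefix = 1011
slide a length-2 window over [0..1] … [2..3] (3 windows); first occurrence of each distinct factor:
  [  0..  1] 10
  [  1..  2] 01
  [  2..  3] 11
distinct factors: {01, 10, 11}
count = 3  (Sturmian bound for length 2 is 3)

3


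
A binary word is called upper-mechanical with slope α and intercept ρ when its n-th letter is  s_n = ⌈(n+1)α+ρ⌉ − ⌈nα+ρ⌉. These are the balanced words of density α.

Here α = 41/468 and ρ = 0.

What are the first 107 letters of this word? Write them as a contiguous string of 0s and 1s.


n=0: ⌈(1·41)/468⌉ − ⌈(0·41)/468⌉ = ⌈41/468⌉ − ⌈0/468⌉ = 1 − 0 = 1
n=1: ⌈(2·41)/468⌉ − ⌈(1·41)/468⌉ = ⌈82/468⌉ − ⌈41/468⌉ = 1 − 1 = 0
n=2: ⌈(3·41)/468⌉ − ⌈(2·41)/468⌉ = ⌈123/468⌉ − ⌈82/468⌉ = 1 − 1 = 0
n=3: ⌈(4·41)/468⌉ − ⌈(3·41)/468⌉ = ⌈164/468⌉ − ⌈123/468⌉ = 1 − 1 = 0
n=4: ⌈(5·41)/468⌉ − ⌈(4·41)/468⌉ = ⌈205/468⌉ − ⌈164/468⌉ = 1 − 1 = 0
n=5: ⌈(6·41)/468⌉ − ⌈(5·41)/468⌉ = ⌈246/468⌉ − ⌈205/468⌉ = 1 − 1 = 0
n=6: ⌈(7·41)/468⌉ − ⌈(6·41)/468⌉ = ⌈287/468⌉ − ⌈246/468⌉ = 1 − 1 = 0
n=7: ⌈(8·41)/468⌉ − ⌈(7·41)/468⌉ = ⌈328/468⌉ − ⌈287/468⌉ = 1 − 1 = 0
n=8: ⌈(9·41)/468⌉ − ⌈(8·41)/468⌉ = ⌈369/468⌉ − ⌈328/468⌉ = 1 − 1 = 0
n=9: ⌈(10·41)/468⌉ − ⌈(9·41)/468⌉ = ⌈410/468⌉ − ⌈369/468⌉ = 1 − 1 = 0
n=10: ⌈(11·41)/468⌉ − ⌈(10·41)/468⌉ = ⌈451/468⌉ − ⌈410/468⌉ = 1 − 1 = 0
n=11: ⌈(12·41)/468⌉ − ⌈(11·41)/468⌉ = ⌈492/468⌉ − ⌈451/468⌉ = 2 − 1 = 1
n=12: ⌈(13·41)/468⌉ − ⌈(12·41)/468⌉ = ⌈533/468⌉ − ⌈492/468⌉ = 2 − 2 = 0
n=13: ⌈(14·41)/468⌉ − ⌈(13·41)/468⌉ = ⌈574/468⌉ − ⌈533/468⌉ = 2 − 2 = 0
n=14: ⌈(15·41)/468⌉ − ⌈(14·41)/468⌉ = ⌈615/468⌉ − ⌈574/468⌉ = 2 − 2 = 0
n=15: ⌈(16·41)/468⌉ − ⌈(15·41)/468⌉ = ⌈656/468⌉ − ⌈615/468⌉ = 2 − 2 = 0
n=16: ⌈(17·41)/468⌉ − ⌈(16·41)/468⌉ = ⌈697/468⌉ − ⌈656/468⌉ = 2 − 2 = 0
n=17: ⌈(18·41)/468⌉ − ⌈(17·41)/468⌉ = ⌈738/468⌉ − ⌈697/468⌉ = 2 − 2 = 0
n=18: ⌈(19·41)/468⌉ − ⌈(18·41)/468⌉ = ⌈779/468⌉ − ⌈738/468⌉ = 2 − 2 = 0
n=19: ⌈(20·41)/468⌉ − ⌈(19·41)/468⌉ = ⌈820/468⌉ − ⌈779/468⌉ = 2 − 2 = 0
n=20: ⌈(21·41)/468⌉ − ⌈(20·41)/468⌉ = ⌈861/468⌉ − ⌈820/468⌉ = 2 − 2 = 0
n=21: ⌈(22·41)/468⌉ − ⌈(21·41)/468⌉ = ⌈902/468⌉ − ⌈861/468⌉ = 2 − 2 = 0
n=22: ⌈(23·41)/468⌉ − ⌈(22·41)/468⌉ = ⌈943/468⌉ − ⌈902/468⌉ = 3 − 2 = 1
n=23: ⌈(24·41)/468⌉ − ⌈(23·41)/468⌉ = ⌈984/468⌉ − ⌈943/468⌉ = 3 − 3 = 0
n=24: ⌈(25·41)/468⌉ − ⌈(24·41)/468⌉ = ⌈1025/468⌉ − ⌈984/468⌉ = 3 − 3 = 0
n=25: ⌈(26·41)/468⌉ − ⌈(25·41)/468⌉ = ⌈1066/468⌉ − ⌈1025/468⌉ = 3 − 3 = 0
n=26: ⌈(27·41)/468⌉ − ⌈(26·41)/468⌉ = ⌈1107/468⌉ − ⌈1066/468⌉ = 3 − 3 = 0
n=27: ⌈(28·41)/468⌉ − ⌈(27·41)/468⌉ = ⌈1148/468⌉ − ⌈1107/468⌉ = 3 − 3 = 0
n=28: ⌈(29·41)/468⌉ − ⌈(28·41)/468⌉ = ⌈1189/468⌉ − ⌈1148/468⌉ = 3 − 3 = 0
n=29: ⌈(30·41)/468⌉ − ⌈(29·41)/468⌉ = ⌈1230/468⌉ − ⌈1189/468⌉ = 3 − 3 = 0
n=30: ⌈(31·41)/468⌉ − ⌈(30·41)/468⌉ = ⌈1271/468⌉ − ⌈1230/468⌉ = 3 − 3 = 0
n=31: ⌈(32·41)/468⌉ − ⌈(31·41)/468⌉ = ⌈1312/468⌉ − ⌈1271/468⌉ = 3 − 3 = 0
n=32: ⌈(33·41)/468⌉ − ⌈(32·41)/468⌉ = ⌈1353/468⌉ − ⌈1312/468⌉ = 3 − 3 = 0
n=33: ⌈(34·41)/468⌉ − ⌈(33·41)/468⌉ = ⌈1394/468⌉ − ⌈1353/468⌉ = 3 − 3 = 0
n=34: ⌈(35·41)/468⌉ − ⌈(34·41)/468⌉ = ⌈1435/468⌉ − ⌈1394/468⌉ = 4 − 3 = 1
n=35: ⌈(36·41)/468⌉ − ⌈(35·41)/468⌉ = ⌈1476/468⌉ − ⌈1435/468⌉ = 4 − 4 = 0
n=36: ⌈(37·41)/468⌉ − ⌈(36·41)/468⌉ = ⌈1517/468⌉ − ⌈1476/468⌉ = 4 − 4 = 0
n=37: ⌈(38·41)/468⌉ − ⌈(37·41)/468⌉ = ⌈1558/468⌉ − ⌈1517/468⌉ = 4 − 4 = 0
n=38: ⌈(39·41)/468⌉ − ⌈(38·41)/468⌉ = ⌈1599/468⌉ − ⌈1558/468⌉ = 4 − 4 = 0
n=39: ⌈(40·41)/468⌉ − ⌈(39·41)/468⌉ = ⌈1640/468⌉ − ⌈1599/468⌉ = 4 − 4 = 0
n=40: ⌈(41·41)/468⌉ − ⌈(40·41)/468⌉ = ⌈1681/468⌉ − ⌈1640/468⌉ = 4 − 4 = 0
n=41: ⌈(42·41)/468⌉ − ⌈(41·41)/468⌉ = ⌈1722/468⌉ − ⌈1681/468⌉ = 4 − 4 = 0
n=42: ⌈(43·41)/468⌉ − ⌈(42·41)/468⌉ = ⌈1763/468⌉ − ⌈1722/468⌉ = 4 − 4 = 0
n=43: ⌈(44·41)/468⌉ − ⌈(43·41)/468⌉ = ⌈1804/468⌉ − ⌈1763/468⌉ = 4 − 4 = 0
n=44: ⌈(45·41)/468⌉ − ⌈(44·41)/468⌉ = ⌈1845/468⌉ − ⌈1804/468⌉ = 4 − 4 = 0
n=45: ⌈(46·41)/468⌉ − ⌈(45·41)/468⌉ = ⌈1886/468⌉ − ⌈1845/468⌉ = 5 − 4 = 1
n=46: ⌈(47·41)/468⌉ − ⌈(46·41)/468⌉ = ⌈1927/468⌉ − ⌈1886/468⌉ = 5 − 5 = 0
n=47: ⌈(48·41)/468⌉ − ⌈(47·41)/468⌉ = ⌈1968/468⌉ − ⌈1927/468⌉ = 5 − 5 = 0
n=48: ⌈(49·41)/468⌉ − ⌈(48·41)/468⌉ = ⌈2009/468⌉ − ⌈1968/468⌉ = 5 − 5 = 0
n=49: ⌈(50·41)/468⌉ − ⌈(49·41)/468⌉ = ⌈2050/468⌉ − ⌈2009/468⌉ = 5 − 5 = 0
n=50: ⌈(51·41)/468⌉ − ⌈(50·41)/468⌉ = ⌈2091/468⌉ − ⌈2050/468⌉ = 5 − 5 = 0
n=51: ⌈(52·41)/468⌉ − ⌈(51·41)/468⌉ = ⌈2132/468⌉ − ⌈2091/468⌉ = 5 − 5 = 0
n=52: ⌈(53·41)/468⌉ − ⌈(52·41)/468⌉ = ⌈2173/468⌉ − ⌈2132/468⌉ = 5 − 5 = 0
n=53: ⌈(54·41)/468⌉ − ⌈(53·41)/468⌉ = ⌈2214/468⌉ − ⌈2173/468⌉ = 5 − 5 = 0
n=54: ⌈(55·41)/468⌉ − ⌈(54·41)/468⌉ = ⌈2255/468⌉ − ⌈2214/468⌉ = 5 − 5 = 0
n=55: ⌈(56·41)/468⌉ − ⌈(55·41)/468⌉ = ⌈2296/468⌉ − ⌈2255/468⌉ = 5 − 5 = 0
n=56: ⌈(57·41)/468⌉ − ⌈(56·41)/468⌉ = ⌈2337/468⌉ − ⌈2296/468⌉ = 5 − 5 = 0
n=57: ⌈(58·41)/468⌉ − ⌈(57·41)/468⌉ = ⌈2378/468⌉ − ⌈2337/468⌉ = 6 − 5 = 1
n=58: ⌈(59·41)/468⌉ − ⌈(58·41)/468⌉ = ⌈2419/468⌉ − ⌈2378/468⌉ = 6 − 6 = 0
n=59: ⌈(60·41)/468⌉ − ⌈(59·41)/468⌉ = ⌈2460/468⌉ − ⌈2419/468⌉ = 6 − 6 = 0
n=60: ⌈(61·41)/468⌉ − ⌈(60·41)/468⌉ = ⌈2501/468⌉ − ⌈2460/468⌉ = 6 − 6 = 0
n=61: ⌈(62·41)/468⌉ − ⌈(61·41)/468⌉ = ⌈2542/468⌉ − ⌈2501/468⌉ = 6 − 6 = 0
n=62: ⌈(63·41)/468⌉ − ⌈(62·41)/468⌉ = ⌈2583/468⌉ − ⌈2542/468⌉ = 6 − 6 = 0
n=63: ⌈(64·41)/468⌉ − ⌈(63·41)/468⌉ = ⌈2624/468⌉ − ⌈2583/468⌉ = 6 − 6 = 0
n=64: ⌈(65·41)/468⌉ − ⌈(64·41)/468⌉ = ⌈2665/468⌉ − ⌈2624/468⌉ = 6 − 6 = 0
n=65: ⌈(66·41)/468⌉ − ⌈(65·41)/468⌉ = ⌈2706/468⌉ − ⌈2665/468⌉ = 6 − 6 = 0
n=66: ⌈(67·41)/468⌉ − ⌈(66·41)/468⌉ = ⌈2747/468⌉ − ⌈2706/468⌉ = 6 − 6 = 0
n=67: ⌈(68·41)/468⌉ − ⌈(67·41)/468⌉ = ⌈2788/468⌉ − ⌈2747/468⌉ = 6 − 6 = 0
n=68: ⌈(69·41)/468⌉ − ⌈(68·41)/468⌉ = ⌈2829/468⌉ − ⌈2788/468⌉ = 7 − 6 = 1
n=69: ⌈(70·41)/468⌉ − ⌈(69·41)/468⌉ = ⌈2870/468⌉ − ⌈2829/468⌉ = 7 − 7 = 0
n=70: ⌈(71·41)/468⌉ − ⌈(70·41)/468⌉ = ⌈2911/468⌉ − ⌈2870/468⌉ = 7 − 7 = 0
n=71: ⌈(72·41)/468⌉ − ⌈(71·41)/468⌉ = ⌈2952/468⌉ − ⌈2911/468⌉ = 7 − 7 = 0
n=72: ⌈(73·41)/468⌉ − ⌈(72·41)/468⌉ = ⌈2993/468⌉ − ⌈2952/468⌉ = 7 − 7 = 0
n=73: ⌈(74·41)/468⌉ − ⌈(73·41)/468⌉ = ⌈3034/468⌉ − ⌈2993/468⌉ = 7 − 7 = 0
n=74: ⌈(75·41)/468⌉ − ⌈(74·41)/468⌉ = ⌈3075/468⌉ − ⌈3034/468⌉ = 7 − 7 = 0
n=75: ⌈(76·41)/468⌉ − ⌈(75·41)/468⌉ = ⌈3116/468⌉ − ⌈3075/468⌉ = 7 − 7 = 0
n=76: ⌈(77·41)/468⌉ − ⌈(76·41)/468⌉ = ⌈3157/468⌉ − ⌈3116/468⌉ = 7 − 7 = 0
n=77: ⌈(78·41)/468⌉ − ⌈(77·41)/468⌉ = ⌈3198/468⌉ − ⌈3157/468⌉ = 7 − 7 = 0
n=78: ⌈(79·41)/468⌉ − ⌈(78·41)/468⌉ = ⌈3239/468⌉ − ⌈3198/468⌉ = 7 − 7 = 0
n=79: ⌈(80·41)/468⌉ − ⌈(79·41)/468⌉ = ⌈3280/468⌉ − ⌈3239/468⌉ = 8 − 7 = 1
n=80: ⌈(81·41)/468⌉ − ⌈(80·41)/468⌉ = ⌈3321/468⌉ − ⌈3280/468⌉ = 8 − 8 = 0
n=81: ⌈(82·41)/468⌉ − ⌈(81·41)/468⌉ = ⌈3362/468⌉ − ⌈3321/468⌉ = 8 − 8 = 0
n=82: ⌈(83·41)/468⌉ − ⌈(82·41)/468⌉ = ⌈3403/468⌉ − ⌈3362/468⌉ = 8 − 8 = 0
n=83: ⌈(84·41)/468⌉ − ⌈(83·41)/468⌉ = ⌈3444/468⌉ − ⌈3403/468⌉ = 8 − 8 = 0
n=84: ⌈(85·41)/468⌉ − ⌈(84·41)/468⌉ = ⌈3485/468⌉ − ⌈3444/468⌉ = 8 − 8 = 0
n=85: ⌈(86·41)/468⌉ − ⌈(85·41)/468⌉ = ⌈3526/468⌉ − ⌈3485/468⌉ = 8 − 8 = 0
n=86: ⌈(87·41)/468⌉ − ⌈(86·41)/468⌉ = ⌈3567/468⌉ − ⌈3526/468⌉ = 8 − 8 = 0
n=87: ⌈(88·41)/468⌉ − ⌈(87·41)/468⌉ = ⌈3608/468⌉ − ⌈3567/468⌉ = 8 − 8 = 0
n=88: ⌈(89·41)/468⌉ − ⌈(88·41)/468⌉ = ⌈3649/468⌉ − ⌈3608/468⌉ = 8 − 8 = 0
n=89: ⌈(90·41)/468⌉ − ⌈(89·41)/468⌉ = ⌈3690/468⌉ − ⌈3649/468⌉ = 8 − 8 = 0
n=90: ⌈(91·41)/468⌉ − ⌈(90·41)/468⌉ = ⌈3731/468⌉ − ⌈3690/468⌉ = 8 − 8 = 0
n=91: ⌈(92·41)/468⌉ − ⌈(91·41)/468⌉ = ⌈3772/468⌉ − ⌈3731/468⌉ = 9 − 8 = 1
n=92: ⌈(93·41)/468⌉ − ⌈(92·41)/468⌉ = ⌈3813/468⌉ − ⌈3772/468⌉ = 9 − 9 = 0
n=93: ⌈(94·41)/468⌉ − ⌈(93·41)/468⌉ = ⌈3854/468⌉ − ⌈3813/468⌉ = 9 − 9 = 0
n=94: ⌈(95·41)/468⌉ − ⌈(94·41)/468⌉ = ⌈3895/468⌉ − ⌈3854/468⌉ = 9 − 9 = 0
n=95: ⌈(96·41)/468⌉ − ⌈(95·41)/468⌉ = ⌈3936/468⌉ − ⌈3895/468⌉ = 9 − 9 = 0
n=96: ⌈(97·41)/468⌉ − ⌈(96·41)/468⌉ = ⌈3977/468⌉ − ⌈3936/468⌉ = 9 − 9 = 0
n=97: ⌈(98·41)/468⌉ − ⌈(97·41)/468⌉ = ⌈4018/468⌉ − ⌈3977/468⌉ = 9 − 9 = 0
n=98: ⌈(99·41)/468⌉ − ⌈(98·41)/468⌉ = ⌈4059/468⌉ − ⌈4018/468⌉ = 9 − 9 = 0
n=99: ⌈(100·41)/468⌉ − ⌈(99·41)/468⌉ = ⌈4100/468⌉ − ⌈4059/468⌉ = 9 − 9 = 0
n=100: ⌈(101·41)/468⌉ − ⌈(100·41)/468⌉ = ⌈4141/468⌉ − ⌈4100/468⌉ = 9 − 9 = 0
n=101: ⌈(102·41)/468⌉ − ⌈(101·41)/468⌉ = ⌈4182/468⌉ − ⌈4141/468⌉ = 9 − 9 = 0
n=102: ⌈(103·41)/468⌉ − ⌈(102·41)/468⌉ = ⌈4223/468⌉ − ⌈4182/468⌉ = 10 − 9 = 1
n=103: ⌈(104·41)/468⌉ − ⌈(103·41)/468⌉ = ⌈4264/468⌉ − ⌈4223/468⌉ = 10 − 10 = 0
n=104: ⌈(105·41)/468⌉ − ⌈(104·41)/468⌉ = ⌈4305/468⌉ − ⌈4264/468⌉ = 10 − 10 = 0
n=105: ⌈(106·41)/468⌉ − ⌈(105·41)/468⌉ = ⌈4346/468⌉ − ⌈4305/468⌉ = 10 − 10 = 0
n=106: ⌈(107·41)/468⌉ − ⌈(106·41)/468⌉ = ⌈4387/468⌉ − ⌈4346/468⌉ = 10 − 10 = 0

10000000000100000000001000000000001000000000010000000000010000000000100000000001000000000001000000000010000


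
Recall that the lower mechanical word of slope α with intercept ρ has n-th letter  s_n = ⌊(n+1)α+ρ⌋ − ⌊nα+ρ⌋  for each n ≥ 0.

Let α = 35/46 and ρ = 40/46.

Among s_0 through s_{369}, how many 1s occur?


282

#1s = Σ_{n=0}^{369} s_n = Σ_{n=0}^{369} (⌊(n+1)α+ρ⌋ − ⌊nα+ρ⌋)
the sum telescopes: every ⌊nα+ρ⌋ with 0 < n < 370 appears once with + and once with −, leaving ⌊370α+ρ⌋ − ⌊0·α+ρ⌋
370α + ρ = (370·35 + 40) / 46 = 12990/46
ρ = 40/46
⌊12990/46⌋ = 282,  ⌊40/46⌋ = 0
#1s = 282 − 0 = 282


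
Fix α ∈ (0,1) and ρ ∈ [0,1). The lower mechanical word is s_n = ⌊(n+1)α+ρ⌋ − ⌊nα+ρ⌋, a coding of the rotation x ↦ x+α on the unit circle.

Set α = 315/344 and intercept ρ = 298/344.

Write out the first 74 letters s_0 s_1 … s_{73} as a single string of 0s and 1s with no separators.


n=0: ⌊(1·315+298)/344⌋ − ⌊(0·315+298)/344⌋ = ⌊613/344⌋ − ⌊298/344⌋ = 1 − 0 = 1
n=1: ⌊(2·315+298)/344⌋ − ⌊(1·315+298)/344⌋ = ⌊928/344⌋ − ⌊613/344⌋ = 2 − 1 = 1
n=2: ⌊(3·315+298)/344⌋ − ⌊(2·315+298)/344⌋ = ⌊1243/344⌋ − ⌊928/344⌋ = 3 − 2 = 1
n=3: ⌊(4·315+298)/344⌋ − ⌊(3·315+298)/344⌋ = ⌊1558/344⌋ − ⌊1243/344⌋ = 4 − 3 = 1
n=4: ⌊(5·315+298)/344⌋ − ⌊(4·315+298)/344⌋ = ⌊1873/344⌋ − ⌊1558/344⌋ = 5 − 4 = 1
n=5: ⌊(6·315+298)/344⌋ − ⌊(5·315+298)/344⌋ = ⌊2188/344⌋ − ⌊1873/344⌋ = 6 − 5 = 1
n=6: ⌊(7·315+298)/344⌋ − ⌊(6·315+298)/344⌋ = ⌊2503/344⌋ − ⌊2188/344⌋ = 7 − 6 = 1
n=7: ⌊(8·315+298)/344⌋ − ⌊(7·315+298)/344⌋ = ⌊2818/344⌋ − ⌊2503/344⌋ = 8 − 7 = 1
n=8: ⌊(9·315+298)/344⌋ − ⌊(8·315+298)/344⌋ = ⌊3133/344⌋ − ⌊2818/344⌋ = 9 − 8 = 1
n=9: ⌊(10·315+298)/344⌋ − ⌊(9·315+298)/344⌋ = ⌊3448/344⌋ − ⌊3133/344⌋ = 10 − 9 = 1
n=10: ⌊(11·315+298)/344⌋ − ⌊(10·315+298)/344⌋ = ⌊3763/344⌋ − ⌊3448/344⌋ = 10 − 10 = 0
n=11: ⌊(12·315+298)/344⌋ − ⌊(11·315+298)/344⌋ = ⌊4078/344⌋ − ⌊3763/344⌋ = 11 − 10 = 1
n=12: ⌊(13·315+298)/344⌋ − ⌊(12·315+298)/344⌋ = ⌊4393/344⌋ − ⌊4078/344⌋ = 12 − 11 = 1
n=13: ⌊(14·315+298)/344⌋ − ⌊(13·315+298)/344⌋ = ⌊4708/344⌋ − ⌊4393/344⌋ = 13 − 12 = 1
n=14: ⌊(15·315+298)/344⌋ − ⌊(14·315+298)/344⌋ = ⌊5023/344⌋ − ⌊4708/344⌋ = 14 − 13 = 1
n=15: ⌊(16·315+298)/344⌋ − ⌊(15·315+298)/344⌋ = ⌊5338/344⌋ − ⌊5023/344⌋ = 15 − 14 = 1
n=16: ⌊(17·315+298)/344⌋ − ⌊(16·315+298)/344⌋ = ⌊5653/344⌋ − ⌊5338/344⌋ = 16 − 15 = 1
n=17: ⌊(18·315+298)/344⌋ − ⌊(17·315+298)/344⌋ = ⌊5968/344⌋ − ⌊5653/344⌋ = 17 − 16 = 1
n=18: ⌊(19·315+298)/344⌋ − ⌊(18·315+298)/344⌋ = ⌊6283/344⌋ − ⌊5968/344⌋ = 18 − 17 = 1
n=19: ⌊(20·315+298)/344⌋ − ⌊(19·315+298)/344⌋ = ⌊6598/344⌋ − ⌊6283/344⌋ = 19 − 18 = 1
n=20: ⌊(21·315+298)/344⌋ − ⌊(20·315+298)/344⌋ = ⌊6913/344⌋ − ⌊6598/344⌋ = 20 − 19 = 1
n=21: ⌊(22·315+298)/344⌋ − ⌊(21·315+298)/344⌋ = ⌊7228/344⌋ − ⌊6913/344⌋ = 21 − 20 = 1
n=22: ⌊(23·315+298)/344⌋ − ⌊(22·315+298)/344⌋ = ⌊7543/344⌋ − ⌊7228/344⌋ = 21 − 21 = 0
n=23: ⌊(24·315+298)/344⌋ − ⌊(23·315+298)/344⌋ = ⌊7858/344⌋ − ⌊7543/344⌋ = 22 − 21 = 1
n=24: ⌊(25·315+298)/344⌋ − ⌊(24·315+298)/344⌋ = ⌊8173/344⌋ − ⌊7858/344⌋ = 23 − 22 = 1
n=25: ⌊(26·315+298)/344⌋ − ⌊(25·315+298)/344⌋ = ⌊8488/344⌋ − ⌊8173/344⌋ = 24 − 23 = 1
n=26: ⌊(27·315+298)/344⌋ − ⌊(26·315+298)/344⌋ = ⌊8803/344⌋ − ⌊8488/344⌋ = 25 − 24 = 1
n=27: ⌊(28·315+298)/344⌋ − ⌊(27·315+298)/344⌋ = ⌊9118/344⌋ − ⌊8803/344⌋ = 26 − 25 = 1
n=28: ⌊(29·315+298)/344⌋ − ⌊(28·315+298)/344⌋ = ⌊9433/344⌋ − ⌊9118/344⌋ = 27 − 26 = 1
n=29: ⌊(30·315+298)/344⌋ − ⌊(29·315+298)/344⌋ = ⌊9748/344⌋ − ⌊9433/344⌋ = 28 − 27 = 1
n=30: ⌊(31·315+298)/344⌋ − ⌊(30·315+298)/344⌋ = ⌊10063/344⌋ − ⌊9748/344⌋ = 29 − 28 = 1
n=31: ⌊(32·315+298)/344⌋ − ⌊(31·315+298)/344⌋ = ⌊10378/344⌋ − ⌊10063/344⌋ = 30 − 29 = 1
n=32: ⌊(33·315+298)/344⌋ − ⌊(32·315+298)/344⌋ = ⌊10693/344⌋ − ⌊10378/344⌋ = 31 − 30 = 1
n=33: ⌊(34·315+298)/344⌋ − ⌊(33·315+298)/344⌋ = ⌊11008/344⌋ − ⌊10693/344⌋ = 32 − 31 = 1
n=34: ⌊(35·315+298)/344⌋ − ⌊(34·315+298)/344⌋ = ⌊11323/344⌋ − ⌊11008/344⌋ = 32 − 32 = 0
n=35: ⌊(36·315+298)/344⌋ − ⌊(35·315+298)/344⌋ = ⌊11638/344⌋ − ⌊11323/344⌋ = 33 − 32 = 1
n=36: ⌊(37·315+298)/344⌋ − ⌊(36·315+298)/344⌋ = ⌊11953/344⌋ − ⌊11638/344⌋ = 34 − 33 = 1
n=37: ⌊(38·315+298)/344⌋ − ⌊(37·315+298)/344⌋ = ⌊12268/344⌋ − ⌊11953/344⌋ = 35 − 34 = 1
n=38: ⌊(39·315+298)/344⌋ − ⌊(38·315+298)/344⌋ = ⌊12583/344⌋ − ⌊12268/344⌋ = 36 − 35 = 1
n=39: ⌊(40·315+298)/344⌋ − ⌊(39·315+298)/344⌋ = ⌊12898/344⌋ − ⌊12583/344⌋ = 37 − 36 = 1
n=40: ⌊(41·315+298)/344⌋ − ⌊(40·315+298)/344⌋ = ⌊13213/344⌋ − ⌊12898/344⌋ = 38 − 37 = 1
n=41: ⌊(42·315+298)/344⌋ − ⌊(41·315+298)/344⌋ = ⌊13528/344⌋ − ⌊13213/344⌋ = 39 − 38 = 1
n=42: ⌊(43·315+298)/344⌋ − ⌊(42·315+298)/344⌋ = ⌊13843/344⌋ − ⌊13528/344⌋ = 40 − 39 = 1
n=43: ⌊(44·315+298)/344⌋ − ⌊(43·315+298)/344⌋ = ⌊14158/344⌋ − ⌊13843/344⌋ = 41 − 40 = 1
n=44: ⌊(45·315+298)/344⌋ − ⌊(44·315+298)/344⌋ = ⌊14473/344⌋ − ⌊14158/344⌋ = 42 − 41 = 1
n=45: ⌊(46·315+298)/344⌋ − ⌊(45·315+298)/344⌋ = ⌊14788/344⌋ − ⌊14473/344⌋ = 42 − 42 = 0
n=46: ⌊(47·315+298)/344⌋ − ⌊(46·315+298)/344⌋ = ⌊15103/344⌋ − ⌊14788/344⌋ = 43 − 42 = 1
n=47: ⌊(48·315+298)/344⌋ − ⌊(47·315+298)/344⌋ = ⌊15418/344⌋ − ⌊15103/344⌋ = 44 − 43 = 1
n=48: ⌊(49·315+298)/344⌋ − ⌊(48·315+298)/344⌋ = ⌊15733/344⌋ − ⌊15418/344⌋ = 45 − 44 = 1
n=49: ⌊(50·315+298)/344⌋ − ⌊(49·315+298)/344⌋ = ⌊16048/344⌋ − ⌊15733/344⌋ = 46 − 45 = 1
n=50: ⌊(51·315+298)/344⌋ − ⌊(50·315+298)/344⌋ = ⌊16363/344⌋ − ⌊16048/344⌋ = 47 − 46 = 1
n=51: ⌊(52·315+298)/344⌋ − ⌊(51·315+298)/344⌋ = ⌊16678/344⌋ − ⌊16363/344⌋ = 48 − 47 = 1
n=52: ⌊(53·315+298)/344⌋ − ⌊(52·315+298)/344⌋ = ⌊16993/344⌋ − ⌊16678/344⌋ = 49 − 48 = 1
n=53: ⌊(54·315+298)/344⌋ − ⌊(53·315+298)/344⌋ = ⌊17308/344⌋ − ⌊16993/344⌋ = 50 − 49 = 1
n=54: ⌊(55·315+298)/344⌋ − ⌊(54·315+298)/344⌋ = ⌊17623/344⌋ − ⌊17308/344⌋ = 51 − 50 = 1
n=55: ⌊(56·315+298)/344⌋ − ⌊(55·315+298)/344⌋ = ⌊17938/344⌋ − ⌊17623/344⌋ = 52 − 51 = 1
n=56: ⌊(57·315+298)/344⌋ − ⌊(56·315+298)/344⌋ = ⌊18253/344⌋ − ⌊17938/344⌋ = 53 − 52 = 1
n=57: ⌊(58·315+298)/344⌋ − ⌊(57·315+298)/344⌋ = ⌊18568/344⌋ − ⌊18253/344⌋ = 53 − 53 = 0
n=58: ⌊(59·315+298)/344⌋ − ⌊(58·315+298)/344⌋ = ⌊18883/344⌋ − ⌊18568/344⌋ = 54 − 53 = 1
n=59: ⌊(60·315+298)/344⌋ − ⌊(59·315+298)/344⌋ = ⌊19198/344⌋ − ⌊18883/344⌋ = 55 − 54 = 1
n=60: ⌊(61·315+298)/344⌋ − ⌊(60·315+298)/344⌋ = ⌊19513/344⌋ − ⌊19198/344⌋ = 56 − 55 = 1
n=61: ⌊(62·315+298)/344⌋ − ⌊(61·315+298)/344⌋ = ⌊19828/344⌋ − ⌊19513/344⌋ = 57 − 56 = 1
n=62: ⌊(63·315+298)/344⌋ − ⌊(62·315+298)/344⌋ = ⌊20143/344⌋ − ⌊19828/344⌋ = 58 − 57 = 1
n=63: ⌊(64·315+298)/344⌋ − ⌊(63·315+298)/344⌋ = ⌊20458/344⌋ − ⌊20143/344⌋ = 59 − 58 = 1
n=64: ⌊(65·315+298)/344⌋ − ⌊(64·315+298)/344⌋ = ⌊20773/344⌋ − ⌊20458/344⌋ = 60 − 59 = 1
n=65: ⌊(66·315+298)/344⌋ − ⌊(65·315+298)/344⌋ = ⌊21088/344⌋ − ⌊20773/344⌋ = 61 − 60 = 1
n=66: ⌊(67·315+298)/344⌋ − ⌊(66·315+298)/344⌋ = ⌊21403/344⌋ − ⌊21088/344⌋ = 62 − 61 = 1
n=67: ⌊(68·315+298)/344⌋ − ⌊(67·315+298)/344⌋ = ⌊21718/344⌋ − ⌊21403/344⌋ = 63 − 62 = 1
n=68: ⌊(69·315+298)/344⌋ − ⌊(68·315+298)/344⌋ = ⌊22033/344⌋ − ⌊21718/344⌋ = 64 − 63 = 1
n=69: ⌊(70·315+298)/344⌋ − ⌊(69·315+298)/344⌋ = ⌊22348/344⌋ − ⌊22033/344⌋ = 64 − 64 = 0
n=70: ⌊(71·315+298)/344⌋ − ⌊(70·315+298)/344⌋ = ⌊22663/344⌋ − ⌊22348/344⌋ = 65 − 64 = 1
n=71: ⌊(72·315+298)/344⌋ − ⌊(71·315+298)/344⌋ = ⌊22978/344⌋ − ⌊22663/344⌋ = 66 − 65 = 1
n=72: ⌊(73·315+298)/344⌋ − ⌊(72·315+298)/344⌋ = ⌊23293/344⌋ − ⌊22978/344⌋ = 67 − 66 = 1
n=73: ⌊(74·315+298)/344⌋ − ⌊(73·315+298)/344⌋ = ⌊23608/344⌋ − ⌊23293/344⌋ = 68 − 67 = 1

11111111110111111111110111111111110111111111101111111111101111111111101111


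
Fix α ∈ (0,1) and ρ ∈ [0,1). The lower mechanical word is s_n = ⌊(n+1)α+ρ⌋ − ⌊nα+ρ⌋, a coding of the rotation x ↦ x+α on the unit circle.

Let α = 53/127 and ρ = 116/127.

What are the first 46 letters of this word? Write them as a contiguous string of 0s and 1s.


1010100101001010100101001010100101001010100101

n=0: ⌊(1·53+116)/127⌋ − ⌊(0·53+116)/127⌋ = ⌊169/127⌋ − ⌊116/127⌋ = 1 − 0 = 1
n=1: ⌊(2·53+116)/127⌋ − ⌊(1·53+116)/127⌋ = ⌊222/127⌋ − ⌊169/127⌋ = 1 − 1 = 0
n=2: ⌊(3·53+116)/127⌋ − ⌊(2·53+116)/127⌋ = ⌊275/127⌋ − ⌊222/127⌋ = 2 − 1 = 1
n=3: ⌊(4·53+116)/127⌋ − ⌊(3·53+116)/127⌋ = ⌊328/127⌋ − ⌊275/127⌋ = 2 − 2 = 0
n=4: ⌊(5·53+116)/127⌋ − ⌊(4·53+116)/127⌋ = ⌊381/127⌋ − ⌊328/127⌋ = 3 − 2 = 1
n=5: ⌊(6·53+116)/127⌋ − ⌊(5·53+116)/127⌋ = ⌊434/127⌋ − ⌊381/127⌋ = 3 − 3 = 0
n=6: ⌊(7·53+116)/127⌋ − ⌊(6·53+116)/127⌋ = ⌊487/127⌋ − ⌊434/127⌋ = 3 − 3 = 0
n=7: ⌊(8·53+116)/127⌋ − ⌊(7·53+116)/127⌋ = ⌊540/127⌋ − ⌊487/127⌋ = 4 − 3 = 1
n=8: ⌊(9·53+116)/127⌋ − ⌊(8·53+116)/127⌋ = ⌊593/127⌋ − ⌊540/127⌋ = 4 − 4 = 0
n=9: ⌊(10·53+116)/127⌋ − ⌊(9·53+116)/127⌋ = ⌊646/127⌋ − ⌊593/127⌋ = 5 − 4 = 1
n=10: ⌊(11·53+116)/127⌋ − ⌊(10·53+116)/127⌋ = ⌊699/127⌋ − ⌊646/127⌋ = 5 − 5 = 0
n=11: ⌊(12·53+116)/127⌋ − ⌊(11·53+116)/127⌋ = ⌊752/127⌋ − ⌊699/127⌋ = 5 − 5 = 0
n=12: ⌊(13·53+116)/127⌋ − ⌊(12·53+116)/127⌋ = ⌊805/127⌋ − ⌊752/127⌋ = 6 − 5 = 1
n=13: ⌊(14·53+116)/127⌋ − ⌊(13·53+116)/127⌋ = ⌊858/127⌋ − ⌊805/127⌋ = 6 − 6 = 0
n=14: ⌊(15·53+116)/127⌋ − ⌊(14·53+116)/127⌋ = ⌊911/127⌋ − ⌊858/127⌋ = 7 − 6 = 1
n=15: ⌊(16·53+116)/127⌋ − ⌊(15·53+116)/127⌋ = ⌊964/127⌋ − ⌊911/127⌋ = 7 − 7 = 0
n=16: ⌊(17·53+116)/127⌋ − ⌊(16·53+116)/127⌋ = ⌊1017/127⌋ − ⌊964/127⌋ = 8 − 7 = 1
n=17: ⌊(18·53+116)/127⌋ − ⌊(17·53+116)/127⌋ = ⌊1070/127⌋ − ⌊1017/127⌋ = 8 − 8 = 0
n=18: ⌊(19·53+116)/127⌋ − ⌊(18·53+116)/127⌋ = ⌊1123/127⌋ − ⌊1070/127⌋ = 8 − 8 = 0
n=19: ⌊(20·53+116)/127⌋ − ⌊(19·53+116)/127⌋ = ⌊1176/127⌋ − ⌊1123/127⌋ = 9 − 8 = 1
n=20: ⌊(21·53+116)/127⌋ − ⌊(20·53+116)/127⌋ = ⌊1229/127⌋ − ⌊1176/127⌋ = 9 − 9 = 0
n=21: ⌊(22·53+116)/127⌋ − ⌊(21·53+116)/127⌋ = ⌊1282/127⌋ − ⌊1229/127⌋ = 10 − 9 = 1
n=22: ⌊(23·53+116)/127⌋ − ⌊(22·53+116)/127⌋ = ⌊1335/127⌋ − ⌊1282/127⌋ = 10 − 10 = 0
n=23: ⌊(24·53+116)/127⌋ − ⌊(23·53+116)/127⌋ = ⌊1388/127⌋ − ⌊1335/127⌋ = 10 − 10 = 0
n=24: ⌊(25·53+116)/127⌋ − ⌊(24·53+116)/127⌋ = ⌊1441/127⌋ − ⌊1388/127⌋ = 11 − 10 = 1
n=25: ⌊(26·53+116)/127⌋ − ⌊(25·53+116)/127⌋ = ⌊1494/127⌋ − ⌊1441/127⌋ = 11 − 11 = 0
n=26: ⌊(27·53+116)/127⌋ − ⌊(26·53+116)/127⌋ = ⌊1547/127⌋ − ⌊1494/127⌋ = 12 − 11 = 1
n=27: ⌊(28·53+116)/127⌋ − ⌊(27·53+116)/127⌋ = ⌊1600/127⌋ − ⌊1547/127⌋ = 12 − 12 = 0
n=28: ⌊(29·53+116)/127⌋ − ⌊(28·53+116)/127⌋ = ⌊1653/127⌋ − ⌊1600/127⌋ = 13 − 12 = 1
n=29: ⌊(30·53+116)/127⌋ − ⌊(29·53+116)/127⌋ = ⌊1706/127⌋ − ⌊1653/127⌋ = 13 − 13 = 0
n=30: ⌊(31·53+116)/127⌋ − ⌊(30·53+116)/127⌋ = ⌊1759/127⌋ − ⌊1706/127⌋ = 13 − 13 = 0
n=31: ⌊(32·53+116)/127⌋ − ⌊(31·53+116)/127⌋ = ⌊1812/127⌋ − ⌊1759/127⌋ = 14 − 13 = 1
n=32: ⌊(33·53+116)/127⌋ − ⌊(32·53+116)/127⌋ = ⌊1865/127⌋ − ⌊1812/127⌋ = 14 − 14 = 0
n=33: ⌊(34·53+116)/127⌋ − ⌊(33·53+116)/127⌋ = ⌊1918/127⌋ − ⌊1865/127⌋ = 15 − 14 = 1
n=34: ⌊(35·53+116)/127⌋ − ⌊(34·53+116)/127⌋ = ⌊1971/127⌋ − ⌊1918/127⌋ = 15 − 15 = 0
n=35: ⌊(36·53+116)/127⌋ − ⌊(35·53+116)/127⌋ = ⌊2024/127⌋ − ⌊1971/127⌋ = 15 − 15 = 0
n=36: ⌊(37·53+116)/127⌋ − ⌊(36·53+116)/127⌋ = ⌊2077/127⌋ − ⌊2024/127⌋ = 16 − 15 = 1
n=37: ⌊(38·53+116)/127⌋ − ⌊(37·53+116)/127⌋ = ⌊2130/127⌋ − ⌊2077/127⌋ = 16 − 16 = 0
n=38: ⌊(39·53+116)/127⌋ − ⌊(38·53+116)/127⌋ = ⌊2183/127⌋ − ⌊2130/127⌋ = 17 − 16 = 1
n=39: ⌊(40·53+116)/127⌋ − ⌊(39·53+116)/127⌋ = ⌊2236/127⌋ − ⌊2183/127⌋ = 17 − 17 = 0
n=40: ⌊(41·53+116)/127⌋ − ⌊(40·53+116)/127⌋ = ⌊2289/127⌋ − ⌊2236/127⌋ = 18 − 17 = 1
n=41: ⌊(42·53+116)/127⌋ − ⌊(41·53+116)/127⌋ = ⌊2342/127⌋ − ⌊2289/127⌋ = 18 − 18 = 0
n=42: ⌊(43·53+116)/127⌋ − ⌊(42·53+116)/127⌋ = ⌊2395/127⌋ − ⌊2342/127⌋ = 18 − 18 = 0
n=43: ⌊(44·53+116)/127⌋ − ⌊(43·53+116)/127⌋ = ⌊2448/127⌋ − ⌊2395/127⌋ = 19 − 18 = 1
n=44: ⌊(45·53+116)/127⌋ − ⌊(44·53+116)/127⌋ = ⌊2501/127⌋ − ⌊2448/127⌋ = 19 − 19 = 0
n=45: ⌊(46·53+116)/127⌋ − ⌊(45·53+116)/127⌋ = ⌊2554/127⌋ − ⌊2501/127⌋ = 20 − 19 = 1


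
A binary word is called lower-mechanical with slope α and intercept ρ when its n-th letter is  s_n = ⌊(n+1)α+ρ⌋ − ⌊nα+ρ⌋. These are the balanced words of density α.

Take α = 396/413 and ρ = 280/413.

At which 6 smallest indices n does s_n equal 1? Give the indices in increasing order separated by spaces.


0 1 2 3 4 5

n=0: ⌊676/413⌋−⌊280/413⌋ = 1−0 = 1  ← one
n=1: ⌊1072/413⌋−⌊676/413⌋ = 2−1 = 1  ← one
n=2: ⌊1468/413⌋−⌊1072/413⌋ = 3−2 = 1  ← one
n=3: ⌊1864/413⌋−⌊1468/413⌋ = 4−3 = 1  ← one
n=4: ⌊2260/413⌋−⌊1864/413⌋ = 5−4 = 1  ← one
n=5: ⌊2656/413⌋−⌊2260/413⌋ = 6−5 = 1  ← one
positions of the first 6 ones: 0 1 2 3 4 5


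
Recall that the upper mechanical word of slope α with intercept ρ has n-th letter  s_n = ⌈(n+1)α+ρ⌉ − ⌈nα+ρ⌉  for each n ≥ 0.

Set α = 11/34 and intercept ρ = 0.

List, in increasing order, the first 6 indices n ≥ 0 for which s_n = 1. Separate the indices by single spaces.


0 3 6 9 12 15

n=0: ⌈11/34⌉−⌈0/34⌉ = 1−0 = 1  ← one
n=1: ⌈22/34⌉−⌈11/34⌉ = 1−1 = 0
n=2: ⌈33/34⌉−⌈22/34⌉ = 1−1 = 0
n=3: ⌈44/34⌉−⌈33/34⌉ = 2−1 = 1  ← one
n=4: ⌈55/34⌉−⌈44/34⌉ = 2−2 = 0
n=5: ⌈66/34⌉−⌈55/34⌉ = 2−2 = 0
n=6: ⌈77/34⌉−⌈66/34⌉ = 3−2 = 1  ← one
n=7: ⌈88/34⌉−⌈77/34⌉ = 3−3 = 0
n=8: ⌈99/34⌉−⌈88/34⌉ = 3−3 = 0
n=9: ⌈110/34⌉−⌈99/34⌉ = 4−3 = 1  ← one
n=10: ⌈121/34⌉−⌈110/34⌉ = 4−4 = 0
n=11: ⌈132/34⌉−⌈121/34⌉ = 4−4 = 0
n=12: ⌈143/34⌉−⌈132/34⌉ = 5−4 = 1  ← one
n=13: ⌈154/34⌉−⌈143/34⌉ = 5−5 = 0
n=14: ⌈165/34⌉−⌈154/34⌉ = 5−5 = 0
n=15: ⌈176/34⌉−⌈165/34⌉ = 6−5 = 1  ← one
positions of the first 6 ones: 0 3 6 9 12 15


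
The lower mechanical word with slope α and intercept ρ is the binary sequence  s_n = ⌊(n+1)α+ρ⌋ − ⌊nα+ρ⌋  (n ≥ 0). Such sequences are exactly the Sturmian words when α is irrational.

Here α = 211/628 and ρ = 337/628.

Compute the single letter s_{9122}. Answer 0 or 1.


0

(n+1)α + ρ = (9123·211 + 337) / 628 = 1925290/628
nα + ρ     = (9122·211 + 337) / 628 = 1925079/628
⌊1925290/628⌋ = 3065,  ⌊1925079/628⌋ = 3065
s_{9122} = 3065 − 3065 = 0


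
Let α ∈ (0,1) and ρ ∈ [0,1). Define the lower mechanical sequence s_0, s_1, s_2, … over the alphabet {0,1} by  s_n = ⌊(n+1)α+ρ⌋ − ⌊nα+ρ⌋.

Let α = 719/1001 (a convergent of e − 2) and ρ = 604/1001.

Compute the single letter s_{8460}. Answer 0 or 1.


(n+1)α + ρ = (8461·719 + 604) / 1001 = 6084063/1001
nα + ρ     = (8460·719 + 604) / 1001 = 6083344/1001
⌊6084063/1001⌋ = 6077,  ⌊6083344/1001⌋ = 6077
s_{8460} = 6077 − 6077 = 0

0


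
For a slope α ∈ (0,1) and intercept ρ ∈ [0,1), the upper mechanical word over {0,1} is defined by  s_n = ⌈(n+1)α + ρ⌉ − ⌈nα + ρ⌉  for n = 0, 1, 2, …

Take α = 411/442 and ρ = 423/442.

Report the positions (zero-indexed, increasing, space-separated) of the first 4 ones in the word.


n=0: ⌈834/442⌉−⌈423/442⌉ = 2−1 = 1  ← one
n=1: ⌈1245/442⌉−⌈834/442⌉ = 3−2 = 1  ← one
n=2: ⌈1656/442⌉−⌈1245/442⌉ = 4−3 = 1  ← one
n=3: ⌈2067/442⌉−⌈1656/442⌉ = 5−4 = 1  ← one
positions of the first 4 ones: 0 1 2 3

0 1 2 3


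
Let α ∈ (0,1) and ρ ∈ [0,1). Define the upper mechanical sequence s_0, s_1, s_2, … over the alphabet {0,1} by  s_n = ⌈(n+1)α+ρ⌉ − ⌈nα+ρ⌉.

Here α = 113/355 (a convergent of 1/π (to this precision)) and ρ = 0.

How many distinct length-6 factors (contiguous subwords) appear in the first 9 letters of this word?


t_n = ⌈(n·113)/355⌉ for n = 0 … 9:
  n=0…9: ⌈0/355⌉=0 ⌈113/355⌉=1 ⌈226/355⌉=1 ⌈339/355⌉=1 ⌈452/355⌉=2 ⌈565/355⌉=2 ⌈678/355⌉=2 ⌈791/355⌉=3 ⌈904/355⌉=3 ⌈1017/355⌉=3
s_n = t_(n+1) − t_n for n = 0 … 8 gives
prefix = 100100100
slide a length-6 window over [0..5] … [3..8] (4 windows); first occurrence of each distinct factor:
  [  0..  5] 100100
  [  1..  6] 001001
  [  2..  7] 010010
  (the other 1 window repeats one of these)
distinct factors: {001001, 010010, 100100}
count = 3  (Sturmian bound for length 6 is 7)

3


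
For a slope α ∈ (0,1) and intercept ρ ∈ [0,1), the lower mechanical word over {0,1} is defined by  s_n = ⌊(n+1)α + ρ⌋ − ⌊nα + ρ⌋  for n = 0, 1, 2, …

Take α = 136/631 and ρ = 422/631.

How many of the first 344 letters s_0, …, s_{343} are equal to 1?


74

#1s = Σ_{n=0}^{343} s_n = Σ_{n=0}^{343} (⌊(n+1)α+ρ⌋ − ⌊nα+ρ⌋)
the sum telescopes: every ⌊nα+ρ⌋ with 0 < n < 344 appears once with + and once with −, leaving ⌊344α+ρ⌋ − ⌊0·α+ρ⌋
344α + ρ = (344·136 + 422) / 631 = 47206/631
ρ = 422/631
⌊47206/631⌋ = 74,  ⌊422/631⌋ = 0
#1s = 74 − 0 = 74


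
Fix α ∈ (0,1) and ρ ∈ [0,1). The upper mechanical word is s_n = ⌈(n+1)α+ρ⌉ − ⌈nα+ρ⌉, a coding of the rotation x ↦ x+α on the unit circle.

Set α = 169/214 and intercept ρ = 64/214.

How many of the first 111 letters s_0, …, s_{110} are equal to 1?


87

#1s = Σ_{n=0}^{110} s_n = Σ_{n=0}^{110} (⌈(n+1)α+ρ⌉ − ⌈nα+ρ⌉)
the sum telescopes: every ⌈nα+ρ⌉ with 0 < n < 111 appears once with + and once with −, leaving ⌈111α+ρ⌉ − ⌈0·α+ρ⌉
111α + ρ = (111·169 + 64) / 214 = 18823/214
ρ = 64/214
⌈18823/214⌉ = 88,  ⌈64/214⌉ = 1
#1s = 88 − 1 = 87


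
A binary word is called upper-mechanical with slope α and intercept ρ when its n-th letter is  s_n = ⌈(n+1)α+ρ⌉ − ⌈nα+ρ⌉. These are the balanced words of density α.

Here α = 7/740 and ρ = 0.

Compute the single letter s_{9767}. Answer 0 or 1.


(n+1)α + ρ = (9768·7) / 740 = 68376/740
nα + ρ     = (9767·7) / 740 = 68369/740
⌈68376/740⌉ = 93,  ⌈68369/740⌉ = 93
s_{9767} = 93 − 93 = 0

0


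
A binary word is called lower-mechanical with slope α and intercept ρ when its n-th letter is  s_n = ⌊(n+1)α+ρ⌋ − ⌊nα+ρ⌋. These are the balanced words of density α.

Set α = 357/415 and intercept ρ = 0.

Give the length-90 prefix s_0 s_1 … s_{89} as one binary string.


011111101111110111111011111101111110111111011111110111111011111101111110111111011111101111

n=0: ⌊(1·357)/415⌋ − ⌊(0·357)/415⌋ = ⌊357/415⌋ − ⌊0/415⌋ = 0 − 0 = 0
n=1: ⌊(2·357)/415⌋ − ⌊(1·357)/415⌋ = ⌊714/415⌋ − ⌊357/415⌋ = 1 − 0 = 1
n=2: ⌊(3·357)/415⌋ − ⌊(2·357)/415⌋ = ⌊1071/415⌋ − ⌊714/415⌋ = 2 − 1 = 1
n=3: ⌊(4·357)/415⌋ − ⌊(3·357)/415⌋ = ⌊1428/415⌋ − ⌊1071/415⌋ = 3 − 2 = 1
n=4: ⌊(5·357)/415⌋ − ⌊(4·357)/415⌋ = ⌊1785/415⌋ − ⌊1428/415⌋ = 4 − 3 = 1
n=5: ⌊(6·357)/415⌋ − ⌊(5·357)/415⌋ = ⌊2142/415⌋ − ⌊1785/415⌋ = 5 − 4 = 1
n=6: ⌊(7·357)/415⌋ − ⌊(6·357)/415⌋ = ⌊2499/415⌋ − ⌊2142/415⌋ = 6 − 5 = 1
n=7: ⌊(8·357)/415⌋ − ⌊(7·357)/415⌋ = ⌊2856/415⌋ − ⌊2499/415⌋ = 6 − 6 = 0
n=8: ⌊(9·357)/415⌋ − ⌊(8·357)/415⌋ = ⌊3213/415⌋ − ⌊2856/415⌋ = 7 − 6 = 1
n=9: ⌊(10·357)/415⌋ − ⌊(9·357)/415⌋ = ⌊3570/415⌋ − ⌊3213/415⌋ = 8 − 7 = 1
n=10: ⌊(11·357)/415⌋ − ⌊(10·357)/415⌋ = ⌊3927/415⌋ − ⌊3570/415⌋ = 9 − 8 = 1
n=11: ⌊(12·357)/415⌋ − ⌊(11·357)/415⌋ = ⌊4284/415⌋ − ⌊3927/415⌋ = 10 − 9 = 1
n=12: ⌊(13·357)/415⌋ − ⌊(12·357)/415⌋ = ⌊4641/415⌋ − ⌊4284/415⌋ = 11 − 10 = 1
n=13: ⌊(14·357)/415⌋ − ⌊(13·357)/415⌋ = ⌊4998/415⌋ − ⌊4641/415⌋ = 12 − 11 = 1
n=14: ⌊(15·357)/415⌋ − ⌊(14·357)/415⌋ = ⌊5355/415⌋ − ⌊4998/415⌋ = 12 − 12 = 0
n=15: ⌊(16·357)/415⌋ − ⌊(15·357)/415⌋ = ⌊5712/415⌋ − ⌊5355/415⌋ = 13 − 12 = 1
n=16: ⌊(17·357)/415⌋ − ⌊(16·357)/415⌋ = ⌊6069/415⌋ − ⌊5712/415⌋ = 14 − 13 = 1
n=17: ⌊(18·357)/415⌋ − ⌊(17·357)/415⌋ = ⌊6426/415⌋ − ⌊6069/415⌋ = 15 − 14 = 1
n=18: ⌊(19·357)/415⌋ − ⌊(18·357)/415⌋ = ⌊6783/415⌋ − ⌊6426/415⌋ = 16 − 15 = 1
n=19: ⌊(20·357)/415⌋ − ⌊(19·357)/415⌋ = ⌊7140/415⌋ − ⌊6783/415⌋ = 17 − 16 = 1
n=20: ⌊(21·357)/415⌋ − ⌊(20·357)/415⌋ = ⌊7497/415⌋ − ⌊7140/415⌋ = 18 − 17 = 1
n=21: ⌊(22·357)/415⌋ − ⌊(21·357)/415⌋ = ⌊7854/415⌋ − ⌊7497/415⌋ = 18 − 18 = 0
n=22: ⌊(23·357)/415⌋ − ⌊(22·357)/415⌋ = ⌊8211/415⌋ − ⌊7854/415⌋ = 19 − 18 = 1
n=23: ⌊(24·357)/415⌋ − ⌊(23·357)/415⌋ = ⌊8568/415⌋ − ⌊8211/415⌋ = 20 − 19 = 1
n=24: ⌊(25·357)/415⌋ − ⌊(24·357)/415⌋ = ⌊8925/415⌋ − ⌊8568/415⌋ = 21 − 20 = 1
n=25: ⌊(26·357)/415⌋ − ⌊(25·357)/415⌋ = ⌊9282/415⌋ − ⌊8925/415⌋ = 22 − 21 = 1
n=26: ⌊(27·357)/415⌋ − ⌊(26·357)/415⌋ = ⌊9639/415⌋ − ⌊9282/415⌋ = 23 − 22 = 1
n=27: ⌊(28·357)/415⌋ − ⌊(27·357)/415⌋ = ⌊9996/415⌋ − ⌊9639/415⌋ = 24 − 23 = 1
n=28: ⌊(29·357)/415⌋ − ⌊(28·357)/415⌋ = ⌊10353/415⌋ − ⌊9996/415⌋ = 24 − 24 = 0
n=29: ⌊(30·357)/415⌋ − ⌊(29·357)/415⌋ = ⌊10710/415⌋ − ⌊10353/415⌋ = 25 − 24 = 1
n=30: ⌊(31·357)/415⌋ − ⌊(30·357)/415⌋ = ⌊11067/415⌋ − ⌊10710/415⌋ = 26 − 25 = 1
n=31: ⌊(32·357)/415⌋ − ⌊(31·357)/415⌋ = ⌊11424/415⌋ − ⌊11067/415⌋ = 27 − 26 = 1
n=32: ⌊(33·357)/415⌋ − ⌊(32·357)/415⌋ = ⌊11781/415⌋ − ⌊11424/415⌋ = 28 − 27 = 1
n=33: ⌊(34·357)/415⌋ − ⌊(33·357)/415⌋ = ⌊12138/415⌋ − ⌊11781/415⌋ = 29 − 28 = 1
n=34: ⌊(35·357)/415⌋ − ⌊(34·357)/415⌋ = ⌊12495/415⌋ − ⌊12138/415⌋ = 30 − 29 = 1
n=35: ⌊(36·357)/415⌋ − ⌊(35·357)/415⌋ = ⌊12852/415⌋ − ⌊12495/415⌋ = 30 − 30 = 0
n=36: ⌊(37·357)/415⌋ − ⌊(36·357)/415⌋ = ⌊13209/415⌋ − ⌊12852/415⌋ = 31 − 30 = 1
n=37: ⌊(38·357)/415⌋ − ⌊(37·357)/415⌋ = ⌊13566/415⌋ − ⌊13209/415⌋ = 32 − 31 = 1
n=38: ⌊(39·357)/415⌋ − ⌊(38·357)/415⌋ = ⌊13923/415⌋ − ⌊13566/415⌋ = 33 − 32 = 1
n=39: ⌊(40·357)/415⌋ − ⌊(39·357)/415⌋ = ⌊14280/415⌋ − ⌊13923/415⌋ = 34 − 33 = 1
n=40: ⌊(41·357)/415⌋ − ⌊(40·357)/415⌋ = ⌊14637/415⌋ − ⌊14280/415⌋ = 35 − 34 = 1
n=41: ⌊(42·357)/415⌋ − ⌊(41·357)/415⌋ = ⌊14994/415⌋ − ⌊14637/415⌋ = 36 − 35 = 1
n=42: ⌊(43·357)/415⌋ − ⌊(42·357)/415⌋ = ⌊15351/415⌋ − ⌊14994/415⌋ = 36 − 36 = 0
n=43: ⌊(44·357)/415⌋ − ⌊(43·357)/415⌋ = ⌊15708/415⌋ − ⌊15351/415⌋ = 37 − 36 = 1
n=44: ⌊(45·357)/415⌋ − ⌊(44·357)/415⌋ = ⌊16065/415⌋ − ⌊15708/415⌋ = 38 − 37 = 1
n=45: ⌊(46·357)/415⌋ − ⌊(45·357)/415⌋ = ⌊16422/415⌋ − ⌊16065/415⌋ = 39 − 38 = 1
n=46: ⌊(47·357)/415⌋ − ⌊(46·357)/415⌋ = ⌊16779/415⌋ − ⌊16422/415⌋ = 40 − 39 = 1
n=47: ⌊(48·357)/415⌋ − ⌊(47·357)/415⌋ = ⌊17136/415⌋ − ⌊16779/415⌋ = 41 − 40 = 1
n=48: ⌊(49·357)/415⌋ − ⌊(48·357)/415⌋ = ⌊17493/415⌋ − ⌊17136/415⌋ = 42 − 41 = 1
n=49: ⌊(50·357)/415⌋ − ⌊(49·357)/415⌋ = ⌊17850/415⌋ − ⌊17493/415⌋ = 43 − 42 = 1
n=50: ⌊(51·357)/415⌋ − ⌊(50·357)/415⌋ = ⌊18207/415⌋ − ⌊17850/415⌋ = 43 − 43 = 0
n=51: ⌊(52·357)/415⌋ − ⌊(51·357)/415⌋ = ⌊18564/415⌋ − ⌊18207/415⌋ = 44 − 43 = 1
n=52: ⌊(53·357)/415⌋ − ⌊(52·357)/415⌋ = ⌊18921/415⌋ − ⌊18564/415⌋ = 45 − 44 = 1
n=53: ⌊(54·357)/415⌋ − ⌊(53·357)/415⌋ = ⌊19278/415⌋ − ⌊18921/415⌋ = 46 − 45 = 1
n=54: ⌊(55·357)/415⌋ − ⌊(54·357)/415⌋ = ⌊19635/415⌋ − ⌊19278/415⌋ = 47 − 46 = 1
n=55: ⌊(56·357)/415⌋ − ⌊(55·357)/415⌋ = ⌊19992/415⌋ − ⌊19635/415⌋ = 48 − 47 = 1
n=56: ⌊(57·357)/415⌋ − ⌊(56·357)/415⌋ = ⌊20349/415⌋ − ⌊19992/415⌋ = 49 − 48 = 1
n=57: ⌊(58·357)/415⌋ − ⌊(57·357)/415⌋ = ⌊20706/415⌋ − ⌊20349/415⌋ = 49 − 49 = 0
n=58: ⌊(59·357)/415⌋ − ⌊(58·357)/415⌋ = ⌊21063/415⌋ − ⌊20706/415⌋ = 50 − 49 = 1
n=59: ⌊(60·357)/415⌋ − ⌊(59·357)/415⌋ = ⌊21420/415⌋ − ⌊21063/415⌋ = 51 − 50 = 1
n=60: ⌊(61·357)/415⌋ − ⌊(60·357)/415⌋ = ⌊21777/415⌋ − ⌊21420/415⌋ = 52 − 51 = 1
n=61: ⌊(62·357)/415⌋ − ⌊(61·357)/415⌋ = ⌊22134/415⌋ − ⌊21777/415⌋ = 53 − 52 = 1
n=62: ⌊(63·357)/415⌋ − ⌊(62·357)/415⌋ = ⌊22491/415⌋ − ⌊22134/415⌋ = 54 − 53 = 1
n=63: ⌊(64·357)/415⌋ − ⌊(63·357)/415⌋ = ⌊22848/415⌋ − ⌊22491/415⌋ = 55 − 54 = 1
n=64: ⌊(65·357)/415⌋ − ⌊(64·357)/415⌋ = ⌊23205/415⌋ − ⌊22848/415⌋ = 55 − 55 = 0
n=65: ⌊(66·357)/415⌋ − ⌊(65·357)/415⌋ = ⌊23562/415⌋ − ⌊23205/415⌋ = 56 − 55 = 1
n=66: ⌊(67·357)/415⌋ − ⌊(66·357)/415⌋ = ⌊23919/415⌋ − ⌊23562/415⌋ = 57 − 56 = 1
n=67: ⌊(68·357)/415⌋ − ⌊(67·357)/415⌋ = ⌊24276/415⌋ − ⌊23919/415⌋ = 58 − 57 = 1
n=68: ⌊(69·357)/415⌋ − ⌊(68·357)/415⌋ = ⌊24633/415⌋ − ⌊24276/415⌋ = 59 − 58 = 1
n=69: ⌊(70·357)/415⌋ − ⌊(69·357)/415⌋ = ⌊24990/415⌋ − ⌊24633/415⌋ = 60 − 59 = 1
n=70: ⌊(71·357)/415⌋ − ⌊(70·357)/415⌋ = ⌊25347/415⌋ − ⌊24990/415⌋ = 61 − 60 = 1
n=71: ⌊(72·357)/415⌋ − ⌊(71·357)/415⌋ = ⌊25704/415⌋ − ⌊25347/415⌋ = 61 − 61 = 0
n=72: ⌊(73·357)/415⌋ − ⌊(72·357)/415⌋ = ⌊26061/415⌋ − ⌊25704/415⌋ = 62 − 61 = 1
n=73: ⌊(74·357)/415⌋ − ⌊(73·357)/415⌋ = ⌊26418/415⌋ − ⌊26061/415⌋ = 63 − 62 = 1
n=74: ⌊(75·357)/415⌋ − ⌊(74·357)/415⌋ = ⌊26775/415⌋ − ⌊26418/415⌋ = 64 − 63 = 1
n=75: ⌊(76·357)/415⌋ − ⌊(75·357)/415⌋ = ⌊27132/415⌋ − ⌊26775/415⌋ = 65 − 64 = 1
n=76: ⌊(77·357)/415⌋ − ⌊(76·357)/415⌋ = ⌊27489/415⌋ − ⌊27132/415⌋ = 66 − 65 = 1
n=77: ⌊(78·357)/415⌋ − ⌊(77·357)/415⌋ = ⌊27846/415⌋ − ⌊27489/415⌋ = 67 − 66 = 1
n=78: ⌊(79·357)/415⌋ − ⌊(78·357)/415⌋ = ⌊28203/415⌋ − ⌊27846/415⌋ = 67 − 67 = 0
n=79: ⌊(80·357)/415⌋ − ⌊(79·357)/415⌋ = ⌊28560/415⌋ − ⌊28203/415⌋ = 68 − 67 = 1
n=80: ⌊(81·357)/415⌋ − ⌊(80·357)/415⌋ = ⌊28917/415⌋ − ⌊28560/415⌋ = 69 − 68 = 1
n=81: ⌊(82·357)/415⌋ − ⌊(81·357)/415⌋ = ⌊29274/415⌋ − ⌊28917/415⌋ = 70 − 69 = 1
n=82: ⌊(83·357)/415⌋ − ⌊(82·357)/415⌋ = ⌊29631/415⌋ − ⌊29274/415⌋ = 71 − 70 = 1
n=83: ⌊(84·357)/415⌋ − ⌊(83·357)/415⌋ = ⌊29988/415⌋ − ⌊29631/415⌋ = 72 − 71 = 1
n=84: ⌊(85·357)/415⌋ − ⌊(84·357)/415⌋ = ⌊30345/415⌋ − ⌊29988/415⌋ = 73 − 72 = 1
n=85: ⌊(86·357)/415⌋ − ⌊(85·357)/415⌋ = ⌊30702/415⌋ − ⌊30345/415⌋ = 73 − 73 = 0
n=86: ⌊(87·357)/415⌋ − ⌊(86·357)/415⌋ = ⌊31059/415⌋ − ⌊30702/415⌋ = 74 − 73 = 1
n=87: ⌊(88·357)/415⌋ − ⌊(87·357)/415⌋ = ⌊31416/415⌋ − ⌊31059/415⌋ = 75 − 74 = 1
n=88: ⌊(89·357)/415⌋ − ⌊(88·357)/415⌋ = ⌊31773/415⌋ − ⌊31416/415⌋ = 76 − 75 = 1
n=89: ⌊(90·357)/415⌋ − ⌊(89·357)/415⌋ = ⌊32130/415⌋ − ⌊31773/415⌋ = 77 − 76 = 1
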